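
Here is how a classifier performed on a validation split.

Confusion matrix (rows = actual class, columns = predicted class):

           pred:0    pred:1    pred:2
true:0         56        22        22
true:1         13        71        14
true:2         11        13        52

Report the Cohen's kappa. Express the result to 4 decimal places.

0.4794

Observed agreement pₒ = trace/N = 179/274 = 0.65328
Expected agreement pₑ = Σ (rowᵢ·colᵢ)/N² = (100·80 + 98·106 + 76·88)/274² = 0.33401
κ = (pₒ − pₑ)/(1 − pₑ) = (0.65328 − 0.33401)/(1 − 0.33401) = 0.4794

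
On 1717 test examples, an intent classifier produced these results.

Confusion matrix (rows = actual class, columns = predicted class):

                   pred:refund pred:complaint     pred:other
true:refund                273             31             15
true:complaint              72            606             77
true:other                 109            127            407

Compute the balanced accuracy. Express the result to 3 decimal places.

0.764

Balanced accuracy = mean of per-class recall.
  refund: recall = 273/319 = 0.8558
  complaint: recall = 606/755 = 0.8026
  other: recall = 407/643 = 0.6330
Mean = (0.8558 + 0.8026 + 0.6330) / 3 = 0.764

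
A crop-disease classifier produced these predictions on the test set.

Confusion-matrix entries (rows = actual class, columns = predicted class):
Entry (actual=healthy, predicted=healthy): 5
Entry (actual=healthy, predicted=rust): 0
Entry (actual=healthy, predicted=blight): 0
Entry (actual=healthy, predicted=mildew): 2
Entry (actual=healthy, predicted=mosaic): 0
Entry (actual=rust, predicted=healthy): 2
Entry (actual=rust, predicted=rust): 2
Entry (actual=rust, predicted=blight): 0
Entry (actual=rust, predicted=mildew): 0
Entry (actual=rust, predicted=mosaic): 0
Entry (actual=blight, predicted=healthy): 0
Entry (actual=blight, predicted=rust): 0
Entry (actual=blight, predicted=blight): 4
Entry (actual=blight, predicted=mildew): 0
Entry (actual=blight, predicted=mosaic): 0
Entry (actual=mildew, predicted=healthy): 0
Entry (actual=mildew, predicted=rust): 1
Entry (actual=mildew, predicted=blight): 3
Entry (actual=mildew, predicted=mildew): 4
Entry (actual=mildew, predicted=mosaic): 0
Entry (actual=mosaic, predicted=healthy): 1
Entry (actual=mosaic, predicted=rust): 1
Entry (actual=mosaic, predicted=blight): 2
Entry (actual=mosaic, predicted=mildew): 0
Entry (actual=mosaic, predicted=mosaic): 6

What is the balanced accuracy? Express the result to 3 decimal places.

Balanced accuracy = mean of per-class recall.
  healthy: recall = 5/7 = 0.7143
  rust: recall = 2/4 = 0.5000
  blight: recall = 4/4 = 1.0000
  mildew: recall = 4/8 = 0.5000
  mosaic: recall = 6/10 = 0.6000
Mean = (0.7143 + 0.5000 + 1.0000 + 0.5000 + 0.6000) / 5 = 0.663

0.663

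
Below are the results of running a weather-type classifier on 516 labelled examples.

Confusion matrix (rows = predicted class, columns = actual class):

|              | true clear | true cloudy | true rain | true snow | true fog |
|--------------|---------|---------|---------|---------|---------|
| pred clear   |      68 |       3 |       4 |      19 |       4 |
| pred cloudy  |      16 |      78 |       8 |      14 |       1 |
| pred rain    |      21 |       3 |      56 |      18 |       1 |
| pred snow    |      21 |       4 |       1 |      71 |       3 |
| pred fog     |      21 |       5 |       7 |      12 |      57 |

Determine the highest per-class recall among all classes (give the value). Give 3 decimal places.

0.864

Per-class recall (TP/(TP+FN)):
  clear: TP=68, FN=16+21+21+21=79 → 68/147 = 0.4626
  cloudy: TP=78, FN=3+3+4+5=15 → 78/93 = 0.8387
  rain: TP=56, FN=4+8+1+7=20 → 56/76 = 0.7368
  snow: TP=71, FN=19+14+18+12=63 → 71/134 = 0.5299
  fog: TP=57, FN=4+1+1+3=9 → 57/66 = 0.8636
Highest is class 'fog' with recall = 0.864.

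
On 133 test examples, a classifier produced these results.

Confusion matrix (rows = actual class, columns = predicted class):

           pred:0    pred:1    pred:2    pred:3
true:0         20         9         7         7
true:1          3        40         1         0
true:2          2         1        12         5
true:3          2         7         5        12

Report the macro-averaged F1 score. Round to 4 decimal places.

Per-class F1 score (2·TP/(2·TP+FP+FN)):
  0: TP=20, FP=3+2+2=7, FN=9+7+7=23 → 40/70 = 0.57143
  1: TP=40, FP=9+1+7=17, FN=3+1+0=4 → 80/101 = 0.79208
  2: TP=12, FP=7+1+5=13, FN=2+1+5=8 → 24/45 = 0.53333
  3: TP=12, FP=7+0+5=12, FN=2+7+5=14 → 24/50 = 0.48000
Macro-F1 score = mean = (0.57143 + 0.79208 + 0.53333 + 0.48000) / 4 = 0.5942

0.5942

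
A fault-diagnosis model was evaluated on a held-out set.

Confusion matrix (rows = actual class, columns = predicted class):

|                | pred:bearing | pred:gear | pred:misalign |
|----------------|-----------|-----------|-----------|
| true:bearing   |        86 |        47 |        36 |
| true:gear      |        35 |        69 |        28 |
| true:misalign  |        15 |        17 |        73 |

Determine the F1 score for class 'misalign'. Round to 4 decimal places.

0.6033

One-vs-rest for 'misalign': TP = diagonal; FP = other classes predicted 'misalign'; FN = 'misalign' predicted as other.
F1 score = 2·TP/(2·TP+FP+FN).
misalign: TP=73, FP=36+28=64, FN=15+17=32 → 146/242 = 0.60331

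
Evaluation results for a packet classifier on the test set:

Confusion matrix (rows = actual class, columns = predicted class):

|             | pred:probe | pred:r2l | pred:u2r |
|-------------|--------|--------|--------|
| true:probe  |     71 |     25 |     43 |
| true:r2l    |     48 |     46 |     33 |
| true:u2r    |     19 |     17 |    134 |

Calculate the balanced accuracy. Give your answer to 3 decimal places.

Balanced accuracy = mean of per-class recall.
  probe: recall = 71/139 = 0.5108
  r2l: recall = 46/127 = 0.3622
  u2r: recall = 134/170 = 0.7882
Mean = (0.5108 + 0.3622 + 0.7882) / 3 = 0.554

0.554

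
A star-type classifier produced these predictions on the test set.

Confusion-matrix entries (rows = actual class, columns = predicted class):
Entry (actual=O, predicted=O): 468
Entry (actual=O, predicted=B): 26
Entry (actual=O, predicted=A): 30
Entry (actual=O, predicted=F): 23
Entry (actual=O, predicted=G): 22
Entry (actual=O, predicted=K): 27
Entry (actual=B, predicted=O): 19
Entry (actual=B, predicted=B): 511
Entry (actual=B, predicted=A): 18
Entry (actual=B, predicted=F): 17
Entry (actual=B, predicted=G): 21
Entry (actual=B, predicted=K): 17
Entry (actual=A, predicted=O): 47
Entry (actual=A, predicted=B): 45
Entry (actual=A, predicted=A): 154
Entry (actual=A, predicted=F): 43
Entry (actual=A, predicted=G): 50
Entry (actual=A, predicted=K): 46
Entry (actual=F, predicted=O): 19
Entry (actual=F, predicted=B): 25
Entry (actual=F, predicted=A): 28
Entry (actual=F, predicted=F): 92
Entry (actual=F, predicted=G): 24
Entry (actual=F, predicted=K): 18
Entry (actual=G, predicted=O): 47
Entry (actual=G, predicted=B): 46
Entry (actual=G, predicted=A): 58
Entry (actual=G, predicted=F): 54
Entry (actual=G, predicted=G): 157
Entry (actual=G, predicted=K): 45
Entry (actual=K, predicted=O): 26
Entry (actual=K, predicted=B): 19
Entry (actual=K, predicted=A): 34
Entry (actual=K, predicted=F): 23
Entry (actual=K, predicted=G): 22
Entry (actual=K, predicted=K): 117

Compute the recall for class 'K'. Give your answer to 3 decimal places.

0.485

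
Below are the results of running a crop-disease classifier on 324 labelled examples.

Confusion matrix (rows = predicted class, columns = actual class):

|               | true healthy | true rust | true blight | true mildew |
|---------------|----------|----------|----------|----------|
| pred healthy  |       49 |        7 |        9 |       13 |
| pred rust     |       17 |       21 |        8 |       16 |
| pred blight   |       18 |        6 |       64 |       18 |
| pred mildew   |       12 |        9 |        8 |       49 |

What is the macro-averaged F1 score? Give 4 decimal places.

0.5457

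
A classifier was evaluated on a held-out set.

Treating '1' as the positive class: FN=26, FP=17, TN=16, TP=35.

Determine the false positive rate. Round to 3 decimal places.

0.515

FPR = FP/(FP+TN) = 17/(17+16) = 0.515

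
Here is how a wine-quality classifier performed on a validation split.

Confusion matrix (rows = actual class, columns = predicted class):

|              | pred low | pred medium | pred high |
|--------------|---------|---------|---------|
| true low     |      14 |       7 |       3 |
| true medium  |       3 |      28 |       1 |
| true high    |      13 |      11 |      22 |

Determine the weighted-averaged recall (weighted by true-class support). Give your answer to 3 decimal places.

Per-class recall (TP/(TP+FN)):
  low: TP=14, FN=7+3=10 → 14/24 = 0.5833
  medium: TP=28, FN=3+1=4 → 28/32 = 0.8750
  high: TP=22, FN=13+11=24 → 22/46 = 0.4783
Weighted-recall = Σ (supportᵢ/N)·recallᵢ with N=102: (24/102)·0.5833 + (32/102)·0.8750 + (46/102)·0.4783 = 0.627

0.627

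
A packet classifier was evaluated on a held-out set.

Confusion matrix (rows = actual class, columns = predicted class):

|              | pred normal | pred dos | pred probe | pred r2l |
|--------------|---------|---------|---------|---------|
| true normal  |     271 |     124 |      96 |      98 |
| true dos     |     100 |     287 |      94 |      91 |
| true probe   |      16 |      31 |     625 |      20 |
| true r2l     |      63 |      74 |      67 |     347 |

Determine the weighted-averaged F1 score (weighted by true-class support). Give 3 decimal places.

0.626

Per-class F1 score (2·TP/(2·TP+FP+FN)):
  normal: TP=271, FP=100+16+63=179, FN=124+96+98=318 → 542/1039 = 0.5217
  dos: TP=287, FP=124+31+74=229, FN=100+94+91=285 → 574/1088 = 0.5276
  probe: TP=625, FP=96+94+67=257, FN=16+31+20=67 → 1250/1574 = 0.7942
  r2l: TP=347, FP=98+91+20=209, FN=63+74+67=204 → 694/1107 = 0.6269
Weighted-F1 score = Σ (supportᵢ/N)·F1 scoreᵢ with N=2404: (589/2404)·0.5217 + (572/2404)·0.5276 + (692/2404)·0.7942 + (551/2404)·0.6269 = 0.626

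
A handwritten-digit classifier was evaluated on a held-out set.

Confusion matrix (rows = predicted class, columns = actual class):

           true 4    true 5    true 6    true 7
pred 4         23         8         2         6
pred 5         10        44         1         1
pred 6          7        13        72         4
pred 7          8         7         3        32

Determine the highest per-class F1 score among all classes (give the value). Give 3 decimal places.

0.828

Per-class F1 score (2·TP/(2·TP+FP+FN)):
  4: TP=23, FP=8+2+6=16, FN=10+7+8=25 → 46/87 = 0.5287
  5: TP=44, FP=10+1+1=12, FN=8+13+7=28 → 88/128 = 0.6875
  6: TP=72, FP=7+13+4=24, FN=2+1+3=6 → 144/174 = 0.8276
  7: TP=32, FP=8+7+3=18, FN=6+1+4=11 → 64/93 = 0.6882
Highest is class '6' with F1 score = 0.828.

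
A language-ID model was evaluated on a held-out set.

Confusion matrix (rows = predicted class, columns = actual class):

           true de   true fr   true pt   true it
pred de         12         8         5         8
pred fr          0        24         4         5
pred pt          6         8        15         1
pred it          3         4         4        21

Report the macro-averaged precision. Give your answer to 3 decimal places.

0.562

Per-class precision (TP/(TP+FP)):
  de: TP=12, FP=8+5+8=21 → 12/33 = 0.3636
  fr: TP=24, FP=0+4+5=9 → 24/33 = 0.7273
  pt: TP=15, FP=6+8+1=15 → 15/30 = 0.5000
  it: TP=21, FP=3+4+4=11 → 21/32 = 0.6563
Macro-precision = mean = (0.3636 + 0.7273 + 0.5000 + 0.6563) / 4 = 0.562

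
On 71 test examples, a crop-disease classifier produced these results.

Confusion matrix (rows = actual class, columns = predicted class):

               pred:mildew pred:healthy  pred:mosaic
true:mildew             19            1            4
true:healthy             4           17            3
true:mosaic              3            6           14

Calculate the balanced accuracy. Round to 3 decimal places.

Balanced accuracy = mean of per-class recall.
  mildew: recall = 19/24 = 0.7917
  healthy: recall = 17/24 = 0.7083
  mosaic: recall = 14/23 = 0.6087
Mean = (0.7917 + 0.7083 + 0.6087) / 3 = 0.703

0.703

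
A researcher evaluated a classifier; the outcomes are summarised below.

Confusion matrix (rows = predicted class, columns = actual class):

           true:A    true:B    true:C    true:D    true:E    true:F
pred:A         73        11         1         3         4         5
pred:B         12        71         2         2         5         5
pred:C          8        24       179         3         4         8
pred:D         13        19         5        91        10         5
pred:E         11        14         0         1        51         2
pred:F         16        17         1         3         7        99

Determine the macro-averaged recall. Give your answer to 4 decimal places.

0.7113

Per-class recall (TP/(TP+FN)):
  A: TP=73, FN=12+8+13+11+16=60 → 73/133 = 0.54887
  B: TP=71, FN=11+24+19+14+17=85 → 71/156 = 0.45513
  C: TP=179, FN=1+2+5+0+1=9 → 179/188 = 0.95213
  D: TP=91, FN=3+2+3+1+3=12 → 91/103 = 0.88350
  E: TP=51, FN=4+5+4+10+7=30 → 51/81 = 0.62963
  F: TP=99, FN=5+5+8+5+2=25 → 99/124 = 0.79839
Macro-recall = mean = (0.54887 + 0.45513 + 0.95213 + 0.88350 + 0.62963 + 0.79839) / 6 = 0.7113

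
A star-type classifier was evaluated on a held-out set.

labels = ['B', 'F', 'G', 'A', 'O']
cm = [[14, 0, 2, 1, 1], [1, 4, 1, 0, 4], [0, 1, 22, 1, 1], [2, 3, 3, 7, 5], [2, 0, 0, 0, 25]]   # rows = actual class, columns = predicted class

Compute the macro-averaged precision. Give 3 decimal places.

0.699

Per-class precision (TP/(TP+FP)):
  B: TP=14, FP=1+0+2+2=5 → 14/19 = 0.7368
  F: TP=4, FP=0+1+3+0=4 → 4/8 = 0.5000
  G: TP=22, FP=2+1+3+0=6 → 22/28 = 0.7857
  A: TP=7, FP=1+0+1+0=2 → 7/9 = 0.7778
  O: TP=25, FP=1+4+1+5=11 → 25/36 = 0.6944
Macro-precision = mean = (0.7368 + 0.5000 + 0.7857 + 0.7778 + 0.6944) / 5 = 0.699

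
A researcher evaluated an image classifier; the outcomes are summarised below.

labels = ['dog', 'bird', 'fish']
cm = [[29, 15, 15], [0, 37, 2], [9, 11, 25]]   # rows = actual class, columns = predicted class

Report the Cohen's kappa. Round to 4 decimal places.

Observed agreement pₒ = trace/N = 91/143 = 0.63636
Expected agreement pₑ = Σ (rowᵢ·colᵢ)/N² = (59·38 + 39·63 + 45·42)/143² = 0.32222
κ = (pₒ − pₑ)/(1 − pₑ) = (0.63636 − 0.32222)/(1 − 0.32222) = 0.4635

0.4635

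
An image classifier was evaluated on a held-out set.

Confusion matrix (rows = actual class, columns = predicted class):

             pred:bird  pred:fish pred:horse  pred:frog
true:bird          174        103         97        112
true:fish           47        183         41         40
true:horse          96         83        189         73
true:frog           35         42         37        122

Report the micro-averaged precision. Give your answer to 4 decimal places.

0.4532

Micro-averaging pools counts across classes: ΣTP=668, ΣFP=806, ΣFN=806.
Micro-precision = TP/(TP+FP) on pooled counts = 0.4532 (equals overall accuracy in single-label multiclass).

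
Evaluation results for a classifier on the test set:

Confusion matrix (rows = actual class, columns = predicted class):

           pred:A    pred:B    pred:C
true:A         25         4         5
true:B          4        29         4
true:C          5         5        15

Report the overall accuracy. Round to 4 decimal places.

0.7188

Accuracy = trace / total = (25+29+15=69) / 96 = 69/96 = 0.7188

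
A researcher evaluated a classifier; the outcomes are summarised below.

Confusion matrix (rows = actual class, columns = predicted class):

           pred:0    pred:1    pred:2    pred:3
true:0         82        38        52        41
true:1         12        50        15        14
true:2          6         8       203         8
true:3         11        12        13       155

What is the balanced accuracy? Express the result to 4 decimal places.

0.6620

Balanced accuracy = mean of per-class recall.
  0: recall = 82/213 = 0.38498
  1: recall = 50/91 = 0.54945
  2: recall = 203/225 = 0.90222
  3: recall = 155/191 = 0.81152
Mean = (0.38498 + 0.54945 + 0.90222 + 0.81152) / 4 = 0.6620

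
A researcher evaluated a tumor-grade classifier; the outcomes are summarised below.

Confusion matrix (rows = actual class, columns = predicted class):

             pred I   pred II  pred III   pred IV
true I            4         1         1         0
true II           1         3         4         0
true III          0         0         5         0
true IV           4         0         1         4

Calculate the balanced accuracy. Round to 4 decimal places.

0.6215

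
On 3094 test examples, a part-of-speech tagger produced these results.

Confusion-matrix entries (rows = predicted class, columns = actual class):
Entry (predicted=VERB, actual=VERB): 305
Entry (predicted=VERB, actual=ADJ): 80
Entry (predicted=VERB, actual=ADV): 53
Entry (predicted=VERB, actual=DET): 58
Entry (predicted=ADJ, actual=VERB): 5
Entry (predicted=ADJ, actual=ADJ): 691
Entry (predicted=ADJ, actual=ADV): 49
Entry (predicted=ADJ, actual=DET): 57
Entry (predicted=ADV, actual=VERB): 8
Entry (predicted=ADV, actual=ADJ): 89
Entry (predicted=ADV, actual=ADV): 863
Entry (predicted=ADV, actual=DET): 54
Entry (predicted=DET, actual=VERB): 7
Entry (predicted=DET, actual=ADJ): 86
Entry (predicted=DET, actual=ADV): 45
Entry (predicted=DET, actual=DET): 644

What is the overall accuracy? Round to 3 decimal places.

0.809

Accuracy = trace / total = (305+691+863+644=2503) / 3094 = 2503/3094 = 0.809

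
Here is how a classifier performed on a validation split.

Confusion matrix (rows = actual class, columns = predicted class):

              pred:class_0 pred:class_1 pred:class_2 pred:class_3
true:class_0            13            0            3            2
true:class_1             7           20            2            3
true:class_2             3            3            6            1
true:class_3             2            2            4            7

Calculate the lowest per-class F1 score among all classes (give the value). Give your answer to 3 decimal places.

0.429

Per-class F1 score (2·TP/(2·TP+FP+FN)):
  class_0: TP=13, FP=7+3+2=12, FN=0+3+2=5 → 26/43 = 0.6047
  class_1: TP=20, FP=0+3+2=5, FN=7+2+3=12 → 40/57 = 0.7018
  class_2: TP=6, FP=3+2+4=9, FN=3+3+1=7 → 12/28 = 0.4286
  class_3: TP=7, FP=2+3+1=6, FN=2+2+4=8 → 14/28 = 0.5000
Lowest is class 'class_2' with F1 score = 0.429.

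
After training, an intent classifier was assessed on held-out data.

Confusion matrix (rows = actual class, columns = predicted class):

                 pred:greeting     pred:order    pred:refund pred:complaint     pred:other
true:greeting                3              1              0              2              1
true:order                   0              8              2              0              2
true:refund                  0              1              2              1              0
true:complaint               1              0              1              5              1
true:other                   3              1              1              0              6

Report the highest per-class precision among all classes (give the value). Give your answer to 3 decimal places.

0.727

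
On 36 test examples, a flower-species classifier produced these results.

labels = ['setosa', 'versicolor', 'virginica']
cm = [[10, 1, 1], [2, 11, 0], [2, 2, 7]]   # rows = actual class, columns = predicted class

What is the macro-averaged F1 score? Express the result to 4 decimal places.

0.7736

Per-class F1 score (2·TP/(2·TP+FP+FN)):
  setosa: TP=10, FP=2+2=4, FN=1+1=2 → 20/26 = 0.76923
  versicolor: TP=11, FP=1+2=3, FN=2+0=2 → 22/27 = 0.81481
  virginica: TP=7, FP=1+0=1, FN=2+2=4 → 14/19 = 0.73684
Macro-F1 score = mean = (0.76923 + 0.81481 + 0.73684) / 3 = 0.7736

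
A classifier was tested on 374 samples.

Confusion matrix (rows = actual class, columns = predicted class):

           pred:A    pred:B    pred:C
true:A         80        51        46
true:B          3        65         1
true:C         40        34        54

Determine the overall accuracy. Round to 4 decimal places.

Accuracy = trace / total = (80+65+54=199) / 374 = 199/374 = 0.5321

0.5321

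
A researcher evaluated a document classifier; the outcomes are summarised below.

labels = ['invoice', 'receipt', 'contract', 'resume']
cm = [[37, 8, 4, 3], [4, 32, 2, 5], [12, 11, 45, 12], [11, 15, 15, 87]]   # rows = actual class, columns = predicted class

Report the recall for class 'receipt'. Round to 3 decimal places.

0.744

Take TP from the diagonal, FP from the rest of the 'receipt' prediction marginal, FN from the rest of the 'receipt' actual marginal.
recall = TP/(TP+FN).
receipt: TP=32, FN=4+2+5=11 → 32/43 = 0.7442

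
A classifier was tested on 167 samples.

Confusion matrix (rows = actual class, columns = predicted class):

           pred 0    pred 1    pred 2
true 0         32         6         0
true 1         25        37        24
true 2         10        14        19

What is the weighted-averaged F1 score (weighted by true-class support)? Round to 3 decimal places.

0.519

Per-class F1 score (2·TP/(2·TP+FP+FN)):
  0: TP=32, FP=25+10=35, FN=6+0=6 → 64/105 = 0.6095
  1: TP=37, FP=6+14=20, FN=25+24=49 → 74/143 = 0.5175
  2: TP=19, FP=0+24=24, FN=10+14=24 → 38/86 = 0.4419
Weighted-F1 score = Σ (supportᵢ/N)·F1 scoreᵢ with N=167: (38/167)·0.6095 + (86/167)·0.5175 + (43/167)·0.4419 = 0.519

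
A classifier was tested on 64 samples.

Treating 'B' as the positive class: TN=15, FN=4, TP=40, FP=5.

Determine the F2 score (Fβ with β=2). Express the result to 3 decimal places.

Fβ = (1+β²)·TP / ((1+β²)·TP + β²·FN + FP), with β²=4
= 5·40 / (5·40 + 4·4 + 5) = 0.905

0.905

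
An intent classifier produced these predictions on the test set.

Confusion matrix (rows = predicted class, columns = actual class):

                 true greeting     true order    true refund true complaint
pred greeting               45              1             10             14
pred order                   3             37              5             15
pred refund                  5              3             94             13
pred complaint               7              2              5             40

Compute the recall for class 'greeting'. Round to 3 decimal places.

0.750

Treat 'greeting' as positive and all other classes as negative.
recall = TP/(TP+FN).
greeting: TP=45, FN=3+5+7=15 → 45/60 = 0.7500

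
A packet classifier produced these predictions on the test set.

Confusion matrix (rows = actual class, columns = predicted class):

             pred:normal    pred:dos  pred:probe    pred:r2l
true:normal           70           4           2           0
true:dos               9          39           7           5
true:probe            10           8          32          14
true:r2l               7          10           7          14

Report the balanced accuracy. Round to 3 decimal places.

0.610

Balanced accuracy = mean of per-class recall.
  normal: recall = 70/76 = 0.9211
  dos: recall = 39/60 = 0.6500
  probe: recall = 32/64 = 0.5000
  r2l: recall = 14/38 = 0.3684
Mean = (0.9211 + 0.6500 + 0.5000 + 0.3684) / 4 = 0.610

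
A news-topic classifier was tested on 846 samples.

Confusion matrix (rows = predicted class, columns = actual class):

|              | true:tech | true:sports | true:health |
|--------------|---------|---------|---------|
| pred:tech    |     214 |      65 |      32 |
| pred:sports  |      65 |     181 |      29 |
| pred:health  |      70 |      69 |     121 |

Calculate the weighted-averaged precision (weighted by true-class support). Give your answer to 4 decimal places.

Per-class precision (TP/(TP+FP)):
  tech: TP=214, FP=65+32=97 → 214/311 = 0.68810
  sports: TP=181, FP=65+29=94 → 181/275 = 0.65818
  health: TP=121, FP=70+69=139 → 121/260 = 0.46538
Weighted-precision = Σ (supportᵢ/N)·precisionᵢ with N=846: (349/846)·0.68810 + (315/846)·0.65818 + (182/846)·0.46538 = 0.6290

0.6290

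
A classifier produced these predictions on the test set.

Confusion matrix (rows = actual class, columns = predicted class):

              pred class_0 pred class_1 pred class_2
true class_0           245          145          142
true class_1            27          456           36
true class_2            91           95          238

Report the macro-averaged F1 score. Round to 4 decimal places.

Per-class F1 score (2·TP/(2·TP+FP+FN)):
  class_0: TP=245, FP=27+91=118, FN=145+142=287 → 490/895 = 0.54749
  class_1: TP=456, FP=145+95=240, FN=27+36=63 → 912/1215 = 0.75062
  class_2: TP=238, FP=142+36=178, FN=91+95=186 → 476/840 = 0.56667
Macro-F1 score = mean = (0.54749 + 0.75062 + 0.56667) / 3 = 0.6216

0.6216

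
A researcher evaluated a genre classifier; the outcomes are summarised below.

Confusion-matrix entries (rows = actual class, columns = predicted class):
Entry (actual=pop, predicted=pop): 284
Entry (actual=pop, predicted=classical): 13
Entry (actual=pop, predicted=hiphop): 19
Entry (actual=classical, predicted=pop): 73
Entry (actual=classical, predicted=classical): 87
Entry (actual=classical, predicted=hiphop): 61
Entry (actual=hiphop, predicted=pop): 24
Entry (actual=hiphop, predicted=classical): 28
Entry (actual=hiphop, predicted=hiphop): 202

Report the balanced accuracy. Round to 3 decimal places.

0.696

Balanced accuracy = mean of per-class recall.
  pop: recall = 284/316 = 0.8987
  classical: recall = 87/221 = 0.3937
  hiphop: recall = 202/254 = 0.7953
Mean = (0.8987 + 0.3937 + 0.7953) / 3 = 0.696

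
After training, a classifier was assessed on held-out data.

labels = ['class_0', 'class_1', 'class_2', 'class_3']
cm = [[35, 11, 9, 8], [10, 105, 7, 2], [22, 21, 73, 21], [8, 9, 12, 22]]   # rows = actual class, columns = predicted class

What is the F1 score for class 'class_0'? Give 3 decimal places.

Take TP from the diagonal, FP from the rest of the 'class_0' prediction marginal, FN from the rest of the 'class_0' actual marginal.
F1 score = 2·TP/(2·TP+FP+FN).
class_0: TP=35, FP=10+22+8=40, FN=11+9+8=28 → 70/138 = 0.5072

0.507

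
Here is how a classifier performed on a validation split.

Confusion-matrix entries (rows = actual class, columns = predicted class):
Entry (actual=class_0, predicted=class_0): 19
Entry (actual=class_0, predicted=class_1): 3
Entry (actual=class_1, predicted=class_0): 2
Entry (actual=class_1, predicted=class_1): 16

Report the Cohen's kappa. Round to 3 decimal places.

Observed agreement pₒ = trace/N = 35/40 = 0.8750
Expected agreement pₑ = Σ (rowᵢ·colᵢ)/N² = (22·21 + 18·19)/40² = 0.5025
κ = (pₒ − pₑ)/(1 − pₑ) = (0.8750 − 0.5025)/(1 − 0.5025) = 0.749

0.749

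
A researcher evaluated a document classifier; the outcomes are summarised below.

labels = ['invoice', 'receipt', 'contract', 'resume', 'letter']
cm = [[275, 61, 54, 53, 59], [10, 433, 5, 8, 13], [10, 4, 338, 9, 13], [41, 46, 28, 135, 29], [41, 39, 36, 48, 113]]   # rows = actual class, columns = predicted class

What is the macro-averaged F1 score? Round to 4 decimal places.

Per-class F1 score (2·TP/(2·TP+FP+FN)):
  invoice: TP=275, FP=10+10+41+41=102, FN=61+54+53+59=227 → 550/879 = 0.62571
  receipt: TP=433, FP=61+4+46+39=150, FN=10+5+8+13=36 → 866/1052 = 0.82319
  contract: TP=338, FP=54+5+28+36=123, FN=10+4+9+13=36 → 676/835 = 0.80958
  resume: TP=135, FP=53+8+9+48=118, FN=41+46+28+29=144 → 270/532 = 0.50752
  letter: TP=113, FP=59+13+13+29=114, FN=41+39+36+48=164 → 226/504 = 0.44841
Macro-F1 score = mean = (0.62571 + 0.82319 + 0.80958 + 0.50752 + 0.44841) / 5 = 0.6429

0.6429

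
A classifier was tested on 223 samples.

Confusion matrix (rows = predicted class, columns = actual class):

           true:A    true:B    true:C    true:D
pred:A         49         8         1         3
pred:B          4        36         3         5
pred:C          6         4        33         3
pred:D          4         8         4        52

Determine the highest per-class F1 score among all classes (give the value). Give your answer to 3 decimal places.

0.794

Per-class F1 score (2·TP/(2·TP+FP+FN)):
  A: TP=49, FP=8+1+3=12, FN=4+6+4=14 → 98/124 = 0.7903
  B: TP=36, FP=4+3+5=12, FN=8+4+8=20 → 72/104 = 0.6923
  C: TP=33, FP=6+4+3=13, FN=1+3+4=8 → 66/87 = 0.7586
  D: TP=52, FP=4+8+4=16, FN=3+5+3=11 → 104/131 = 0.7939
Highest is class 'D' with F1 score = 0.794.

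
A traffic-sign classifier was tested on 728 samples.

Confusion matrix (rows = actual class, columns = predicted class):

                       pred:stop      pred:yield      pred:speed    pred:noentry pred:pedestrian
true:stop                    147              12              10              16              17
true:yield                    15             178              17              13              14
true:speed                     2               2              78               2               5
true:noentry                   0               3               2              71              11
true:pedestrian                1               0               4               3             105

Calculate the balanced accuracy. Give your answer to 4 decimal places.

Balanced accuracy = mean of per-class recall.
  stop: recall = 147/202 = 0.72772
  yield: recall = 178/237 = 0.75105
  speed: recall = 78/89 = 0.87640
  noentry: recall = 71/87 = 0.81609
  pedestrian: recall = 105/113 = 0.92920
Mean = (0.72772 + 0.75105 + 0.87640 + 0.81609 + 0.92920) / 5 = 0.8201

0.8201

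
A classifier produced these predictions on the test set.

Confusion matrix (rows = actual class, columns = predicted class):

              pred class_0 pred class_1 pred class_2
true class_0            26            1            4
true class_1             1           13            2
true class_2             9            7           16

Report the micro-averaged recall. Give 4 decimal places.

Micro-averaging pools counts across classes: ΣTP=55, ΣFP=24, ΣFN=24.
Micro-recall = TP/(TP+FN) on pooled counts = 0.6962 (equals overall accuracy in single-label multiclass).

0.6962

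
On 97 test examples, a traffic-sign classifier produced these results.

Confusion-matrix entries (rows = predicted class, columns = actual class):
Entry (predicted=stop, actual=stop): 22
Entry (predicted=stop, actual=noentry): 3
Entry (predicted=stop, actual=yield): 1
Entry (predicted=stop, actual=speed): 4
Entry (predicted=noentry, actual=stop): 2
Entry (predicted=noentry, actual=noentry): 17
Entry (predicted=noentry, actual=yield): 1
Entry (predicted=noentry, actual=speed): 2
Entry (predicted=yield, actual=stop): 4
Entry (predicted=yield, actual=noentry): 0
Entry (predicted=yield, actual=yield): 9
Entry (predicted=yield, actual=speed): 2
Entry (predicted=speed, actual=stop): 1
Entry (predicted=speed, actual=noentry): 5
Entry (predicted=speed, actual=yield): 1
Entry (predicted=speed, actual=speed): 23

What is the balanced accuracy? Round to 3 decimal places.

0.733

Balanced accuracy = mean of per-class recall.
  stop: recall = 22/29 = 0.7586
  noentry: recall = 17/25 = 0.6800
  yield: recall = 9/12 = 0.7500
  speed: recall = 23/31 = 0.7419
Mean = (0.7586 + 0.6800 + 0.7500 + 0.7419) / 4 = 0.733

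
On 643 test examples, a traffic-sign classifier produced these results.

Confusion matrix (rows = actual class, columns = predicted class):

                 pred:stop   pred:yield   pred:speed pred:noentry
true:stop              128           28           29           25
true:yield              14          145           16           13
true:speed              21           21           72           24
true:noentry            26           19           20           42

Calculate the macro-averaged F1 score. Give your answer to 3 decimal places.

0.572

Per-class F1 score (2·TP/(2·TP+FP+FN)):
  stop: TP=128, FP=14+21+26=61, FN=28+29+25=82 → 256/399 = 0.6416
  yield: TP=145, FP=28+21+19=68, FN=14+16+13=43 → 290/401 = 0.7232
  speed: TP=72, FP=29+16+20=65, FN=21+21+24=66 → 144/275 = 0.5236
  noentry: TP=42, FP=25+13+24=62, FN=26+19+20=65 → 84/211 = 0.3981
Macro-F1 score = mean = (0.6416 + 0.7232 + 0.5236 + 0.3981) / 4 = 0.572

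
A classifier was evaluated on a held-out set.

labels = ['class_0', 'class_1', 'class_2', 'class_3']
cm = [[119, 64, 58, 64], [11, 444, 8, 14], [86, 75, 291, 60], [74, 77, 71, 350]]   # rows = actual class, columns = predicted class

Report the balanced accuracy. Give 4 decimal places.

0.6253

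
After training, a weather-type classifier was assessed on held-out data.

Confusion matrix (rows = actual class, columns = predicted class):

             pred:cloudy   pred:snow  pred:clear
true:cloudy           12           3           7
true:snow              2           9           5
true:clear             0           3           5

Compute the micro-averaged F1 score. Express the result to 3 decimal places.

0.565

Micro-averaging pools counts across classes: ΣTP=26, ΣFP=20, ΣFN=20.
Micro-F1 score = 2·TP/(2·TP+FP+FN) on pooled counts = 0.565 (equals overall accuracy in single-label multiclass).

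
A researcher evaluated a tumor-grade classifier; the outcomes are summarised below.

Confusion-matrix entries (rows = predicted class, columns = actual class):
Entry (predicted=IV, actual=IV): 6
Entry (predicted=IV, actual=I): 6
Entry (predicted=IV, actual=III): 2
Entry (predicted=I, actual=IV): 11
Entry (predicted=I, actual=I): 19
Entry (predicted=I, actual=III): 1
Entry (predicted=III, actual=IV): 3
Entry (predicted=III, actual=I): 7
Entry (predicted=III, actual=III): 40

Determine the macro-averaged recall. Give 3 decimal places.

Per-class recall (TP/(TP+FN)):
  IV: TP=6, FN=11+3=14 → 6/20 = 0.3000
  I: TP=19, FN=6+7=13 → 19/32 = 0.5938
  III: TP=40, FN=2+1=3 → 40/43 = 0.9302
Macro-recall = mean = (0.3000 + 0.5938 + 0.9302) / 3 = 0.608

0.608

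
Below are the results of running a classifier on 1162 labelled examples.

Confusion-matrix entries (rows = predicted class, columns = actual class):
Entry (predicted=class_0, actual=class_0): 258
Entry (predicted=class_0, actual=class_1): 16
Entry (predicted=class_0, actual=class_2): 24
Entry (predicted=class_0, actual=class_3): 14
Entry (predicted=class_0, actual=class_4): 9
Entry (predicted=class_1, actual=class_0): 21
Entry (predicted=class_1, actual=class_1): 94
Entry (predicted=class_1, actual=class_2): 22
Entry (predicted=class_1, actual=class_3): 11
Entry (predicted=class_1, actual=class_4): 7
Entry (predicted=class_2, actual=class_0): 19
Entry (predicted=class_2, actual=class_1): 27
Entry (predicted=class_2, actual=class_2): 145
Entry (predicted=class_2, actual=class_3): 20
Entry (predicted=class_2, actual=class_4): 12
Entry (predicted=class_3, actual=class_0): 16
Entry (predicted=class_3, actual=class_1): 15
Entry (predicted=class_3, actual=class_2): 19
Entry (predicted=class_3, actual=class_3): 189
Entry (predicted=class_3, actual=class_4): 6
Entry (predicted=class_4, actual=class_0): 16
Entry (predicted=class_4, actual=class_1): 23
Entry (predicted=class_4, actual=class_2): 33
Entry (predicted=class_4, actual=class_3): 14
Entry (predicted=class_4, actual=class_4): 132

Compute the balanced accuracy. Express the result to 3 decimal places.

0.695

Balanced accuracy = mean of per-class recall.
  class_0: recall = 258/330 = 0.7818
  class_1: recall = 94/175 = 0.5371
  class_2: recall = 145/243 = 0.5967
  class_3: recall = 189/248 = 0.7621
  class_4: recall = 132/166 = 0.7952
Mean = (0.7818 + 0.5371 + 0.5967 + 0.7621 + 0.7952) / 5 = 0.695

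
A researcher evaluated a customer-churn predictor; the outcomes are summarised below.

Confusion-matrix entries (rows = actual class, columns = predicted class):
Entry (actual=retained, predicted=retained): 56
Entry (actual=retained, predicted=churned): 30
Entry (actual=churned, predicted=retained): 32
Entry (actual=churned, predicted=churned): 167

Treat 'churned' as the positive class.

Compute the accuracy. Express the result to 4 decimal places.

Accuracy = (TP+TN)/N = (167+56)/285 = 0.7825

0.7825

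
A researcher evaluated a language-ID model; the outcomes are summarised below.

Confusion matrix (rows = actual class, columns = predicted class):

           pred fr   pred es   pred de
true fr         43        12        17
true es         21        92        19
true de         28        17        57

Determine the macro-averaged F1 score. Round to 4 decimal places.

Per-class F1 score (2·TP/(2·TP+FP+FN)):
  fr: TP=43, FP=21+28=49, FN=12+17=29 → 86/164 = 0.52439
  es: TP=92, FP=12+17=29, FN=21+19=40 → 184/253 = 0.72727
  de: TP=57, FP=17+19=36, FN=28+17=45 → 114/195 = 0.58462
Macro-F1 score = mean = (0.52439 + 0.72727 + 0.58462) / 3 = 0.6121

0.6121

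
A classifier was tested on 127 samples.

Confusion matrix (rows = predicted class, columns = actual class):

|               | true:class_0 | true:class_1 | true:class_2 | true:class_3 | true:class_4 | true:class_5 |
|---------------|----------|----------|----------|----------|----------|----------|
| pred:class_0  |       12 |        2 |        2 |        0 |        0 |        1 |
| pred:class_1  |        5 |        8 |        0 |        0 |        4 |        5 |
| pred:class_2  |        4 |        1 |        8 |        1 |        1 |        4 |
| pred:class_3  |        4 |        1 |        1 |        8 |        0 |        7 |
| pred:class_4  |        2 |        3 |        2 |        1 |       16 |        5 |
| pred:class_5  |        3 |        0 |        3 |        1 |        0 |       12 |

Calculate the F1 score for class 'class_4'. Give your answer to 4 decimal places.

One-vs-rest for 'class_4': TP = diagonal; FP = other classes predicted 'class_4'; FN = 'class_4' predicted as other.
F1 score = 2·TP/(2·TP+FP+FN).
class_4: TP=16, FP=2+3+2+1+5=13, FN=0+4+1+0+0=5 → 32/50 = 0.64000

0.6400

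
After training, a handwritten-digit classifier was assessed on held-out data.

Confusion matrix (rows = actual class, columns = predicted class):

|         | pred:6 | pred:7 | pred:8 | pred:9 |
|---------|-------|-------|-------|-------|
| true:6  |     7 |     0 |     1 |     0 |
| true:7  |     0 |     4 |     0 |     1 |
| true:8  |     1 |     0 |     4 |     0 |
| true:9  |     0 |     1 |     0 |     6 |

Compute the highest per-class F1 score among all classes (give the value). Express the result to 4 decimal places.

Per-class F1 score (2·TP/(2·TP+FP+FN)):
  6: TP=7, FP=0+1+0=1, FN=0+1+0=1 → 14/16 = 0.87500
  7: TP=4, FP=0+0+1=1, FN=0+0+1=1 → 8/10 = 0.80000
  8: TP=4, FP=1+0+0=1, FN=1+0+0=1 → 8/10 = 0.80000
  9: TP=6, FP=0+1+0=1, FN=0+1+0=1 → 12/14 = 0.85714
Highest is class '6' with F1 score = 0.8750.

0.8750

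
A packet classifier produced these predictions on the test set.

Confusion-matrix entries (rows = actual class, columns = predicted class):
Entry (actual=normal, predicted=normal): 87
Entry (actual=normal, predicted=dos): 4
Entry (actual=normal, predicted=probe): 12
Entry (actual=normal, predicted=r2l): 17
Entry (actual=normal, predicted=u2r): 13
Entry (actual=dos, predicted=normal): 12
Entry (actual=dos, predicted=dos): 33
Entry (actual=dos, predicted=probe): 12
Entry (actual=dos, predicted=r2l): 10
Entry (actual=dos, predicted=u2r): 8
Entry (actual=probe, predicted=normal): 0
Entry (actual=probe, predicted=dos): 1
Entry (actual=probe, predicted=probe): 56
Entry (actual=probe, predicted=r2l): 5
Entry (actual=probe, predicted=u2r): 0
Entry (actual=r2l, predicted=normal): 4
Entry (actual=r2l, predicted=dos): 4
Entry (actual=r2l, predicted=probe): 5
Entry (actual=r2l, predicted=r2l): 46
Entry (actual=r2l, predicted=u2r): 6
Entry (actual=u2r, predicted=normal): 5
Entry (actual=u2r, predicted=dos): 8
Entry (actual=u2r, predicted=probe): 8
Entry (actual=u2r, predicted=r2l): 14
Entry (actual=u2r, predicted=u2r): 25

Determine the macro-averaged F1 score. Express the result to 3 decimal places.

0.601

Per-class F1 score (2·TP/(2·TP+FP+FN)):
  normal: TP=87, FP=12+0+4+5=21, FN=4+12+17+13=46 → 174/241 = 0.7220
  dos: TP=33, FP=4+1+4+8=17, FN=12+12+10+8=42 → 66/125 = 0.5280
  probe: TP=56, FP=12+12+5+8=37, FN=0+1+5+0=6 → 112/155 = 0.7226
  r2l: TP=46, FP=17+10+5+14=46, FN=4+4+5+6=19 → 92/157 = 0.5860
  u2r: TP=25, FP=13+8+0+6=27, FN=5+8+8+14=35 → 50/112 = 0.4464
Macro-F1 score = mean = (0.7220 + 0.5280 + 0.7226 + 0.5860 + 0.4464) / 5 = 0.601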